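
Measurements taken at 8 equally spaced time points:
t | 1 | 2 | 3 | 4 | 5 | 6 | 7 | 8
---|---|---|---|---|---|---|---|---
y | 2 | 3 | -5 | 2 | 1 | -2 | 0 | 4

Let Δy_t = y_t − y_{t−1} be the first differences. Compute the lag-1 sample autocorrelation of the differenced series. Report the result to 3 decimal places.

First differences Δy: 1, -8, 7, -1, -3, 2, 4
Mean of differences = 0.2857
Numerator Σ(Δy_t−Δȳ)(Δy_{t+1}−Δȳ) = -65.2245
Denominator Σ(Δy_t−Δȳ)² = 143.4286
r_1(Δy) = -65.2245 / 143.4286 = -0.455

-0.455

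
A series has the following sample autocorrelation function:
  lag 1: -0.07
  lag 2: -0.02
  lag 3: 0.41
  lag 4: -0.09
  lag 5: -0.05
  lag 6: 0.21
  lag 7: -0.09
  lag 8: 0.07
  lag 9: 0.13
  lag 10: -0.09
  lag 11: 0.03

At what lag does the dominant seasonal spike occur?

The largest autocorrelation is r_3 = 0.41, with a weaker echo at lag 6 (0.21); the remaining lags stay at or below 0.13.
The dominant spike at lag 3 indicates a seasonal period of 3.

3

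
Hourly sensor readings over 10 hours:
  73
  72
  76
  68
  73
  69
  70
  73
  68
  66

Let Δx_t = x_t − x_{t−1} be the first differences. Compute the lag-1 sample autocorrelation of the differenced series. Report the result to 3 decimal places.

First differences Δx: -1, 4, -8, 5, -4, 1, 3, -5, -2
Mean of differences = -0.7778
Numerator Σ(Δx_t−Δx̄)(Δx_{t+1}−Δx̄) = -105.7160
Denominator Σ(Δx_t−Δx̄)² = 155.5556
r_1(Δx) = -105.7160 / 155.5556 = -0.680

-0.680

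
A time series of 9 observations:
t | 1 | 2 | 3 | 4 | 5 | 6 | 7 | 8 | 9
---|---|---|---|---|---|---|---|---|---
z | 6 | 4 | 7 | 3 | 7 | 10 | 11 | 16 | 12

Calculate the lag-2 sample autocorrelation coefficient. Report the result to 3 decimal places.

0.278

Mean z̄ = (6 + 4 + 7 + 3 + 7 + 10 + 11 + 16 + 12)/9 = 8.4444
Σ(z_t−z̄)(z_{t+2}−z̄) = (3.5309) + (24.1975) + (2.0864) + (-8.4691) + (-3.6914) + (11.7531) + (9.0864) = 38.4938
Denominator Σ(z_t−z̄)² = 138.2222
r_2 = 38.4938 / 138.2222 = 0.278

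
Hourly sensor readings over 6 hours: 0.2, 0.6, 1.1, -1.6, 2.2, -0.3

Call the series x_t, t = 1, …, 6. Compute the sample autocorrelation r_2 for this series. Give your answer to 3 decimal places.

Mean x̄ = (0.2 + 0.6 + 1.1 − 1.6 + 2.2 − 0.3)/6 = 0.3667
Deviations from mean: -0.1667, 0.2333, 0.7333, -1.9667, 1.8333, -0.6667
Σ(x_t−x̄)(x_{t+2}−x̄) = (-0.1222) + (-0.4589) + (1.3444) + (1.3111) = 2.0744
Denominator Σ(x_t−x̄)² = 8.2933
r_2 = 2.0744 / 8.2933 = 0.250

0.250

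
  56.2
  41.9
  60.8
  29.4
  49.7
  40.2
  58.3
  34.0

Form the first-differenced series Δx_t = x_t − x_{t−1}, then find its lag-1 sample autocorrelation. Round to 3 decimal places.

-0.781

First differences Δx: -14.3, 18.9, -31.4, 20.3, -9.5, 18.1, -24.3
Mean of differences = -3.1714
Numerator Σ(Δx_t−Δx̄)(Δx_{t+1}−Δx̄) = -2263.8265
Denominator Σ(Δx_t−Δx̄)² = 2897.6943
r_1(Δx) = -2263.8265 / 2897.6943 = -0.781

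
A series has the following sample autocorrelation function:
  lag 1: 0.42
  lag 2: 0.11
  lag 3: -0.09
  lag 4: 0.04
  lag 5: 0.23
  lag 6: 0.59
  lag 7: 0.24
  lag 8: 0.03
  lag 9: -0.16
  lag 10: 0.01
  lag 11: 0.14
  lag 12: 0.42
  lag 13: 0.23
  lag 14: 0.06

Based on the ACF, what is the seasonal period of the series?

6

The largest autocorrelation is r_6 = 0.59; the remaining lags stay at or below 0.42. The elevated value at lag 1 (0.42), dropping to 0.11 at lag 2, reflects decaying short-term dependence rather than seasonality.
The dominant spike at lag 6 indicates a seasonal period of 6.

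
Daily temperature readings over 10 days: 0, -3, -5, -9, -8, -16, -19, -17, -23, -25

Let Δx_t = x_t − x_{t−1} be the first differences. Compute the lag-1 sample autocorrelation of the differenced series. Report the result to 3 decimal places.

First differences Δx: -3, -2, -4, 1, -8, -3, 2, -6, -2
Mean of differences = -2.7778
Numerator Σ(Δx_t−Δx̄)(Δx_{t+1}−Δx̄) = -43.2716
Denominator Σ(Δx_t−Δx̄)² = 77.5556
r_1(Δx) = -43.2716 / 77.5556 = -0.558

-0.558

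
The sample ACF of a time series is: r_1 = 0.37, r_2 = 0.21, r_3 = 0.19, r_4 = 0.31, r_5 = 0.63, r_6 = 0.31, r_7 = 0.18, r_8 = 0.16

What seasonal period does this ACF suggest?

5

The largest autocorrelation is r_5 = 0.63; the remaining lags stay at or below 0.37. The elevated value at lag 1 (0.37), dropping to 0.21 at lag 2, reflects decaying short-term dependence rather than seasonality.
The dominant spike at lag 5 indicates a seasonal period of 5.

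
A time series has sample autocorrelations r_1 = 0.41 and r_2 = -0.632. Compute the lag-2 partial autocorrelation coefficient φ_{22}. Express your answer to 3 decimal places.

φ_{22} = (r_2 − r_1²) / (1 − r_1²)
r_1² = (0.41)² = 0.1681
Numerator = -0.632 − 0.1681 = -0.8001; denominator = 1 − 0.1681 = 0.8319
φ_{22} = -0.8001 / 0.8319 = -0.962

-0.962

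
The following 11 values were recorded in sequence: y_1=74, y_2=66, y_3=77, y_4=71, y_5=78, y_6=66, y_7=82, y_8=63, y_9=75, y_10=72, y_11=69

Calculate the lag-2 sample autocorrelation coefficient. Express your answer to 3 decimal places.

Mean ȳ = (74 + 66 + 77 + 71 + 78 + 66 + 82 + 63 + 75 + 72 + 69)/11 = 72.0909
Numerator Σ_{t=1}^{9}(y_t−ȳ)(y_{t+2}−ȳ) = 186.2562
Denominator Σ(y_t−ȳ)² = 336.9091
r_2 = 186.2562 / 336.9091 = 0.553

0.553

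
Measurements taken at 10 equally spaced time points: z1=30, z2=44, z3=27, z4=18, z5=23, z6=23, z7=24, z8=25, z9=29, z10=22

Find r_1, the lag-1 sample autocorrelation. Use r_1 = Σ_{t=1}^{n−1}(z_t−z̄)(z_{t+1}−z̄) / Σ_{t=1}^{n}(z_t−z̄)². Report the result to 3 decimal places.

0.234

Mean z̄ = (30 + 44 + 27 + 18 + 23 + 23 + 24 + 25 + 29 + 22)/10 = 26.5000
Numerator Σ_{t=1}^{9}(z_t−z̄)(z_{t+1}−z̄) = 105.2500
Denominator Σ(z_t−z̄)² = 450.5000
r_1 = 105.2500 / 450.5000 = 0.234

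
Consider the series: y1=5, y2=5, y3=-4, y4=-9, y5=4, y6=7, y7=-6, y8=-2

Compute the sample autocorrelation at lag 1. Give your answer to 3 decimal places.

0.012

Mean ȳ = (5 + 5 − 4 − 9 + 4 + 7 − 6 − 2)/8 = 0.0000
Σ(y_t−ȳ)(y_{t+1}−ȳ) = (25.0000) + (-20.0000) + (36.0000) + (-36.0000) + (28.0000) + (-42.0000) + (12.0000) = 3.0000
Denominator Σ(y_t−ȳ)² = 252.0000
r_1 = 3.0000 / 252.0000 = 0.012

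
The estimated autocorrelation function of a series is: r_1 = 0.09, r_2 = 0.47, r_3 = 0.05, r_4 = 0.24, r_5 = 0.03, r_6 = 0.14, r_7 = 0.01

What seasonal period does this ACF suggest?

The largest autocorrelation is r_2 = 0.47, with a weaker echo at lag 4 (0.24); the remaining lags stay at or below 0.14.
The dominant spike at lag 2 indicates a seasonal period of 2.

2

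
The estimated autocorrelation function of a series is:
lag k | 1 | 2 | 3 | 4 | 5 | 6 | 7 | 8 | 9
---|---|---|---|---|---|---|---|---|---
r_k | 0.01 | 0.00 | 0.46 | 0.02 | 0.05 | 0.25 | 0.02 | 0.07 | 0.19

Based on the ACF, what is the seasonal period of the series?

The largest autocorrelation is r_3 = 0.46, with weaker echoes at lags 6 (0.25) and 9 (0.19); the remaining lags stay at or below 0.07.
The dominant spike at lag 3 indicates a seasonal period of 3.

3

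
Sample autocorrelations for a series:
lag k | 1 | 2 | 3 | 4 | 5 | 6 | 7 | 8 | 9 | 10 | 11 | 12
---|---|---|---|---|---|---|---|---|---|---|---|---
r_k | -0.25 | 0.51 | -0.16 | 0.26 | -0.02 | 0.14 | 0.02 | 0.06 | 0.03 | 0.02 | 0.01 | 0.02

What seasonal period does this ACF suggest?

2

The largest autocorrelation is r_2 = 0.51, with a weaker echo at lag 4 (0.26); the remaining lags stay at or below 0.14.
The dominant spike at lag 2 indicates a seasonal period of 2.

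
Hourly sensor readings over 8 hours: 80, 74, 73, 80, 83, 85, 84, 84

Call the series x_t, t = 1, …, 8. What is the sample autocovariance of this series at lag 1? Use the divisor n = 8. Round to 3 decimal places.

11.654

Mean x̄ = (80 + 74 + 73 + 80 + 83 + 85 + 84 + 84)/8 = 80.3750
Deviations: -0.3750, -6.3750, -7.3750, -0.3750, 2.6250, 4.6250, 3.6250, 3.6250
Σ_{t=1}^{7}(x_t−x̄)(x_{t+1}−x̄) = 93.2344
γ_1 = 93.2344 / 8 = 11.654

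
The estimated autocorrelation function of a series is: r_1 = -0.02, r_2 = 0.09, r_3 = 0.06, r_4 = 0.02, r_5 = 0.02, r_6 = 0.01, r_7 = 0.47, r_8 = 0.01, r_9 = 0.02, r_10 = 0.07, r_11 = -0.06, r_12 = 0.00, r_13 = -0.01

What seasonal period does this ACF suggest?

The largest autocorrelation is r_7 = 0.47; the remaining lags stay at or below 0.09.
The dominant spike at lag 7 indicates a seasonal period of 7.

7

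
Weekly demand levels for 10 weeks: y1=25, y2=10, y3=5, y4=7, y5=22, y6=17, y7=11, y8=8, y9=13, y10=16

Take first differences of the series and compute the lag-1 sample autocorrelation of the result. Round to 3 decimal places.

First differences Δy: -15, -5, 2, 15, -5, -6, -3, 5, 3
Mean of differences = -1.0000
Numerator Σ(Δy_t−Δȳ)(Δy_{t+1}−Δȳ) = 70.0000
Denominator Σ(Δy_t−Δȳ)² = 574.0000
r_1(Δy) = 70.0000 / 574.0000 = 0.122

0.122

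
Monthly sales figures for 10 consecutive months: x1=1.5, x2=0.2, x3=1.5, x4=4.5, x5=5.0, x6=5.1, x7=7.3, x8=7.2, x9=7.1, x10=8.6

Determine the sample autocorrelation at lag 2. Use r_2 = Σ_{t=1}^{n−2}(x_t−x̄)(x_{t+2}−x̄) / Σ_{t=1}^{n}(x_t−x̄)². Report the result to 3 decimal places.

Mean x̄ = (1.5 + 0.2 + 1.5 + 4.5 + 5.0 + 5.1 + 7.3 + 7.2 + 7.1 + 8.6)/10 = 4.8000
Numerator Σ_{t=1}^{8}(x_t−x̄)(x_{t+2}−x̄) = 27.6100
Denominator Σ(x_t−x̄)² = 74.9000
r_2 = 27.6100 / 74.9000 = 0.369

0.369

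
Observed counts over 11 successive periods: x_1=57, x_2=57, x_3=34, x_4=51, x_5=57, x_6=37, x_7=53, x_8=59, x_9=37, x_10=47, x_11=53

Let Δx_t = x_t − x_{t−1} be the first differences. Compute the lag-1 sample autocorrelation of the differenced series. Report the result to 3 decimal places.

-0.429

First differences Δx: 0, -23, 17, 6, -20, 16, 6, -22, 10, 6
Mean of differences = -0.4000
Numerator Σ(Δx_t−Δx̄)(Δx_{t+1}−Δx̄) = -929.1600
Denominator Σ(Δx_t−Δx̄)² = 2164.4000
r_1(Δx) = -929.1600 / 2164.4000 = -0.429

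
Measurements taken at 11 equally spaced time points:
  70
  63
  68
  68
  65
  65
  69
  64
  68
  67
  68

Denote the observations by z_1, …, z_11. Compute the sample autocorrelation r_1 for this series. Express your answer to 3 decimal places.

Mean z̄ = (70 + 63 + 68 + 68 + 65 + 65 + 69 + 64 + 68 + 67 + 68)/11 = 66.8182
Numerator Σ_{t=1}^{10}(z_t−z̄)(z_{t+1}−z̄) = -27.1240
Denominator Σ(z_t−z̄)² = 49.6364
r_1 = -27.1240 / 49.6364 = -0.546

-0.546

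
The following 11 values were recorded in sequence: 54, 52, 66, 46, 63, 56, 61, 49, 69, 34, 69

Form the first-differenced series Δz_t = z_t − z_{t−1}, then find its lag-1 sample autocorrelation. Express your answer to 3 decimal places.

-0.763

First differences Δz: -2, 14, -20, 17, -7, 5, -12, 20, -35, 35
Mean of differences = 1.5000
Numerator Σ(Δz_t−Δz̄)(Δz_{t+1}−Δz̄) = -3002.2500
Denominator Σ(Δz_t−Δz̄)² = 3934.5000
r_1(Δz) = -3002.2500 / 3934.5000 = -0.763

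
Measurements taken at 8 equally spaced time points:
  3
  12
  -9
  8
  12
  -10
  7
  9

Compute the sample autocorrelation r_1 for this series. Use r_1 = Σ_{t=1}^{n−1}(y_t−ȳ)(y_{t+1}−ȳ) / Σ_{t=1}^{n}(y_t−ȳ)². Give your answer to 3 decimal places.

Mean ȳ = (3 + 12 − 9 + 8 + 12 − 10 + 7 + 9)/8 = 4.0000
Σ(y_t−ȳ)(y_{t+1}−ȳ) = (-8.0000) + (-104.0000) + (-52.0000) + (32.0000) + (-112.0000) + (-42.0000) + (15.0000) = -271.0000
Denominator Σ(y_t−ȳ)² = 544.0000
r_1 = -271.0000 / 544.0000 = -0.498

-0.498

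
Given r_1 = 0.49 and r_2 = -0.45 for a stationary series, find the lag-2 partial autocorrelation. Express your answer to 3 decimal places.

-0.908

φ_{22} = (r_2 − r_1²) / (1 − r_1²)
r_1² = (0.49)² = 0.2401
Numerator = -0.45 − 0.2401 = -0.6901; denominator = 1 − 0.2401 = 0.7599
φ_{22} = -0.6901 / 0.7599 = -0.908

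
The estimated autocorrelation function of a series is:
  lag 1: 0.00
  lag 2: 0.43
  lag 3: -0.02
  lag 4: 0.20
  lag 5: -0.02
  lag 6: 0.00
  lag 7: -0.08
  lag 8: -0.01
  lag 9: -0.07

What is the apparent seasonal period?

2

The largest autocorrelation is r_2 = 0.43, with a weaker echo at lag 4 (0.20); the remaining lags stay at or below 0.00.
The dominant spike at lag 2 indicates a seasonal period of 2.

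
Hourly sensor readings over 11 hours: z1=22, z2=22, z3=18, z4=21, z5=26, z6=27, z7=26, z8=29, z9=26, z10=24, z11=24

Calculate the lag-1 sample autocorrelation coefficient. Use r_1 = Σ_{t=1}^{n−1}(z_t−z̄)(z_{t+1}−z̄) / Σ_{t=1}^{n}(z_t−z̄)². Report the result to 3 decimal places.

Mean z̄ = (22 + 22 + 18 + 21 + 26 + 27 + 26 + 29 + 26 + 24 + 24)/11 = 24.0909
Numerator Σ_{t=1}^{10}(z_t−z̄)(z_{t+1}−z̄) = 59.7190
Denominator Σ(z_t−z̄)² = 98.9091
r_1 = 59.7190 / 98.9091 = 0.604

0.604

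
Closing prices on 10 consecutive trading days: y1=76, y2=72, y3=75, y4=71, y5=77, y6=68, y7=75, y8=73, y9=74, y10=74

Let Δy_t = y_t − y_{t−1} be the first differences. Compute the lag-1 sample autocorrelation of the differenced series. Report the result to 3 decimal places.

First differences Δy: -4, 3, -4, 6, -9, 7, -2, 1, 0
Mean of differences = -0.2222
Numerator Σ(Δy_t−Δȳ)(Δy_{t+1}−Δȳ) = -180.6049
Denominator Σ(Δy_t−Δȳ)² = 211.5556
r_1(Δy) = -180.6049 / 211.5556 = -0.854

-0.854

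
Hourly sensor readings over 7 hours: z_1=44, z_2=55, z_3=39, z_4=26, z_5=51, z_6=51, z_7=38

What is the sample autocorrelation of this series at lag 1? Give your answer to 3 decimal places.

-0.138

Mean z̄ = (44 + 55 + 39 + 26 + 51 + 51 + 38)/7 = 43.4286
Numerator Σ_{t=1}^{6}(z_t−z̄)(z_{t+1}−z̄) = -83.1837
Denominator Σ(z_t−z̄)² = 601.7143
r_1 = -83.1837 / 601.7143 = -0.138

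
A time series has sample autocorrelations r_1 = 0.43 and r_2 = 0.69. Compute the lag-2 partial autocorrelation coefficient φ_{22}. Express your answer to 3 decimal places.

0.620

φ_{22} = (r_2 − r_1²) / (1 − r_1²)
r_1² = (0.43)² = 0.1849
Numerator = 0.69 − 0.1849 = 0.5051; denominator = 1 − 0.1849 = 0.8151
φ_{22} = 0.5051 / 0.8151 = 0.620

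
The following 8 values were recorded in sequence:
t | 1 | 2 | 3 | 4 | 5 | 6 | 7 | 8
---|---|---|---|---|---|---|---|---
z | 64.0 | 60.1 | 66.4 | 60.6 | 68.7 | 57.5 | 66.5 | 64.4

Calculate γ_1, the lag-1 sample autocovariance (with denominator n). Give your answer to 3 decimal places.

Mean z̄ = (64.0 + 60.1 + 66.4 + 60.6 + 68.7 + 57.5 + 66.5 + 64.4)/8 = 63.5250
Deviations: 0.4750, -3.4250, 2.8750, -2.9250, 5.1750, -6.0250, 2.9750, 0.8750
Σ_{t=1}^{7}(z_t−z̄)(z_{t+1}−z̄) = -81.5206
γ_1 = -81.5206 / 8 = -10.190

-10.190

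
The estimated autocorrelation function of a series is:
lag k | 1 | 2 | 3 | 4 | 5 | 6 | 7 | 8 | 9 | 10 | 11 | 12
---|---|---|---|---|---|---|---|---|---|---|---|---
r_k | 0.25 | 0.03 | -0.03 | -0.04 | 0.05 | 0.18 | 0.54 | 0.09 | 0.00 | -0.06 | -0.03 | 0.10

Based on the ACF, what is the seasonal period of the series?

The largest autocorrelation is r_7 = 0.54; the remaining lags stay at or below 0.25. The elevated value at lag 1 (0.25), dropping to 0.03 at lag 2, reflects decaying short-term dependence rather than seasonality.
The dominant spike at lag 7 indicates a seasonal period of 7.

7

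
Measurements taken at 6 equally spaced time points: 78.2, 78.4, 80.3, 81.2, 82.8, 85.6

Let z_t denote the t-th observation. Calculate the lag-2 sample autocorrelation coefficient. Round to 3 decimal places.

0.029

Mean z̄ = (78.2 + 78.4 + 80.3 + 81.2 + 82.8 + 85.6)/6 = 81.0833
Deviations from mean: -2.8833, -2.6833, -0.7833, 0.1167, 1.7167, 4.5167
Σ(z_t−z̄)(z_{t+2}−z̄) = (2.2586) + (-0.3131) + (-1.3447) + (0.5269) = 1.1278
Denominator Σ(z_t−z̄)² = 39.4883
r_2 = 1.1278 / 39.4883 = 0.029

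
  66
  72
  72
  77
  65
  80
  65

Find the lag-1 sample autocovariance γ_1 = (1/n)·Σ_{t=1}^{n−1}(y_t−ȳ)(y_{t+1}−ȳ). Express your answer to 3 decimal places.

Mean ȳ = (66 + 72 + 72 + 77 + 65 + 80 + 65)/7 = 71.0000
Deviations: -5.0000, 1.0000, 1.0000, 6.0000, -6.0000, 9.0000, -6.0000
Σ_{t=1}^{6}(y_t−ȳ)(y_{t+1}−ȳ) = -142.0000
γ_1 = -142.0000 / 7 = -20.286

-20.286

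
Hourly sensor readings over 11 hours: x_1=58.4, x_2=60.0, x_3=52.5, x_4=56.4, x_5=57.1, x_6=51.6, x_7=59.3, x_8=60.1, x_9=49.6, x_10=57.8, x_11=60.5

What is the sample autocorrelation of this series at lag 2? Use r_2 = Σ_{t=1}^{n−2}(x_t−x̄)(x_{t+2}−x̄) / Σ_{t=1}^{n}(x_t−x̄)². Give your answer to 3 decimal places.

Mean x̄ = (58.4 + 60.0 + 52.5 + 56.4 + 57.1 + 51.6 + 59.3 + 60.1 + 49.6 + 57.8 + 60.5)/11 = 56.6636
Numerator Σ_{t=1}^{9}(x_t−x̄)(x_{t+2}−x̄) = -66.6572
Denominator Σ(x_t−x̄)² = 142.0455
r_2 = -66.6572 / 142.0455 = -0.469

-0.469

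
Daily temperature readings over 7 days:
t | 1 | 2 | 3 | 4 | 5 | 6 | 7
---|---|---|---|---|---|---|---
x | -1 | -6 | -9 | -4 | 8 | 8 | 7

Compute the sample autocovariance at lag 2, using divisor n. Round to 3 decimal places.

Mean x̄ = (-1 − 6 − 9 − 4 + 8 + 8 + 7)/7 = 0.4286
Σ_{t=1}^{5}(x_t−x̄)(x_{t+2}−x̄) = -13.2245
γ_2 = -13.2245 / 7 = -1.889

-1.889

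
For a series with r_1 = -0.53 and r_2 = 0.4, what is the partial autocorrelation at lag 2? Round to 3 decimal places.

0.166

φ_{22} = (r_2 − r_1²) / (1 − r_1²)
r_1² = (-0.53)² = 0.2809
Numerator = 0.4 − 0.2809 = 0.1191; denominator = 1 − 0.2809 = 0.7191
φ_{22} = 0.1191 / 0.7191 = 0.166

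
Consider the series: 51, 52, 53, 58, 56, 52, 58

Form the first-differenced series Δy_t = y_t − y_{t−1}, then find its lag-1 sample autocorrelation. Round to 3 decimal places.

-0.285

First differences Δy: 1, 1, 5, -2, -4, 6
Mean of differences = 1.1667
Numerator Σ(Δy_t−Δȳ)(Δy_{t+1}−Δȳ) = -21.3611
Denominator Σ(Δy_t−Δȳ)² = 74.8333
r_1(Δy) = -21.3611 / 74.8333 = -0.285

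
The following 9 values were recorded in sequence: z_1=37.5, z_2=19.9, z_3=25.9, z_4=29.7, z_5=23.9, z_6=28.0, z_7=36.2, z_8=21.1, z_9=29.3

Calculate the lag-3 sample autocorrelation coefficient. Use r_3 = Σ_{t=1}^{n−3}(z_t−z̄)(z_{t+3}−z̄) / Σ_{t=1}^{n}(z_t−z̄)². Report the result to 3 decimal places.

Mean z̄ = (37.5 + 19.9 + 25.9 + 29.7 + 23.9 + 28.0 + 36.2 + 21.1 + 29.3)/9 = 27.9444
Σ(z_t−z̄)(z_{t+3}−z̄) = (16.7753) + (32.5353) + (-0.1136) + (14.4931) + (27.6820) + (0.0753) = 91.4474
Denominator Σ(z_t−z̄)² = 296.4822
r_3 = 91.4474 / 296.4822 = 0.308

0.308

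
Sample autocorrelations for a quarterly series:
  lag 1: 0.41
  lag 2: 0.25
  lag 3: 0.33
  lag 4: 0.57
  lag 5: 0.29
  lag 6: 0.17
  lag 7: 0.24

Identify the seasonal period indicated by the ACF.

4

The largest autocorrelation is r_4 = 0.57; the remaining lags stay at or below 0.41. The elevated value at lag 1 (0.41), dropping to 0.25 at lag 2, reflects decaying short-term dependence rather than seasonality.
The dominant spike at lag 4 indicates a seasonal period of 4.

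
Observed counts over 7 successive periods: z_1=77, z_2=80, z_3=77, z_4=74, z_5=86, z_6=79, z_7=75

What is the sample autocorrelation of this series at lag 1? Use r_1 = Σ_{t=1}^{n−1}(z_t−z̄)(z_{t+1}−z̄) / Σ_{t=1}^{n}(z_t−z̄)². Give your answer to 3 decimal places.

-0.302

Mean z̄ = (77 + 80 + 77 + 74 + 86 + 79 + 75)/7 = 78.2857
Σ(z_t−z̄)(z_{t+1}−z̄) = (-2.2041) + (-2.2041) + (5.5102) + (-33.0612) + (5.5102) + (-2.3469) = -28.7959
Denominator Σ(z_t−z̄)² = 95.4286
r_1 = -28.7959 / 95.4286 = -0.302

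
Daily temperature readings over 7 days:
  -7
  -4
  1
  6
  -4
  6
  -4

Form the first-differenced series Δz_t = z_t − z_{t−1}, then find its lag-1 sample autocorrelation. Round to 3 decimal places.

First differences Δz: 3, 5, 5, -10, 10, -10
Mean of differences = 0.5000
Numerator Σ(Δz_t−Δz̄)(Δz_{t+1}−Δz̄) = -215.2500
Denominator Σ(Δz_t−Δz̄)² = 357.5000
r_1(Δz) = -215.2500 / 357.5000 = -0.602

-0.602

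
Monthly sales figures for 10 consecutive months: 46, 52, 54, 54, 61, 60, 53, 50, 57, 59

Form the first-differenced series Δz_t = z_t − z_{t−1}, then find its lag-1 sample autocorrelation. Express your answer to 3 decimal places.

First differences Δz: 6, 2, 0, 7, -1, -7, -3, 7, 2
Mean of differences = 1.4444
Numerator Σ(Δz_t−Δz̄)(Δz_{t+1}−Δz̄) = 16.6914
Denominator Σ(Δz_t−Δz̄)² = 182.2222
r_1(Δz) = 16.6914 / 182.2222 = 0.092

0.092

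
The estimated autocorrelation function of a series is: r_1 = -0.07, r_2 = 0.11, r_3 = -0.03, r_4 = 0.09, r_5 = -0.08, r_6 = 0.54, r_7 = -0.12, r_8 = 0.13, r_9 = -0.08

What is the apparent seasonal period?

6

The largest autocorrelation is r_6 = 0.54; the remaining lags stay at or below 0.13.
The dominant spike at lag 6 indicates a seasonal period of 6.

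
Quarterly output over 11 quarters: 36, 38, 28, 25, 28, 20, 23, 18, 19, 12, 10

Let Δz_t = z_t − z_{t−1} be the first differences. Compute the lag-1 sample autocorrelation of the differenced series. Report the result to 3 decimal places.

First differences Δz: 2, -10, -3, 3, -8, 3, -5, 1, -7, -2
Mean of differences = -2.6000
Numerator Σ(Δz_t−Δz̄)(Δz_{t+1}−Δz̄) = -134.3600
Denominator Σ(Δz_t−Δz̄)² = 206.4000
r_1(Δz) = -134.3600 / 206.4000 = -0.651

-0.651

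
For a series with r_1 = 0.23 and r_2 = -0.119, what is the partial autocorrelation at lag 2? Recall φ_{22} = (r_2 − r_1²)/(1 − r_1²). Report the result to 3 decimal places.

-0.182

φ_{22} = (r_2 − r_1²) / (1 − r_1²)
r_1² = (0.23)² = 0.0529
Numerator = -0.119 − 0.0529 = -0.1719; denominator = 1 − 0.0529 = 0.9471
φ_{22} = -0.1719 / 0.9471 = -0.182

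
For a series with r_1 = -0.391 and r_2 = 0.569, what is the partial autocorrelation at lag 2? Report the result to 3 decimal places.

0.491

φ_{22} = (r_2 − r_1²) / (1 − r_1²)
r_1² = (-0.391)² = 0.152881
Numerator = 0.569 − 0.1529 = 0.4161; denominator = 1 − 0.1529 = 0.8471
φ_{22} = 0.4161 / 0.8471 = 0.491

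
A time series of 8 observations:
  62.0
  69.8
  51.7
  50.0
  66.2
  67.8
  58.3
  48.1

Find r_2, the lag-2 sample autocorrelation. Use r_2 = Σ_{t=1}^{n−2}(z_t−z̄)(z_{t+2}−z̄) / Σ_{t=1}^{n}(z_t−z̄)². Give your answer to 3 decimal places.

Mean z̄ = (62.0 + 69.8 + 51.7 + 50.0 + 66.2 + 67.8 + 58.3 + 48.1)/8 = 59.2375
Deviations from mean: 2.7625, 10.5625, -7.5375, -9.2375, 6.9625, 8.5625, -0.9375, -11.1375
Σ(z_t−z̄)(z_{t+2}−z̄) = (-20.8223) + (-97.5711) + (-52.4798) + (-79.0961) + (-6.5273) + (-95.3648) = -351.8616
Denominator Σ(z_t−z̄)² = 508.0588
r_2 = -351.8616 / 508.0588 = -0.693

-0.693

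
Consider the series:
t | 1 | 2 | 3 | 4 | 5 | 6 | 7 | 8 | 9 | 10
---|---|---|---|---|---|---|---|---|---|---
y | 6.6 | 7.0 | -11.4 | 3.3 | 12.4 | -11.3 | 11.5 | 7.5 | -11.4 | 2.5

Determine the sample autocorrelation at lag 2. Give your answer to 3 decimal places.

Mean ȳ = (6.6 + 7.0 − 11.4 + 3.3 + 12.4 − 11.3 + 11.5 + 7.5 − 11.4 + 2.5)/10 = 1.6700
Numerator Σ_{t=1}^{8}(y_t−ȳ)(y_{t+2}−ȳ) = -310.9078
Denominator Σ(y_t−ȳ)² = 811.6810
r_2 = -310.9078 / 811.6810 = -0.383

-0.383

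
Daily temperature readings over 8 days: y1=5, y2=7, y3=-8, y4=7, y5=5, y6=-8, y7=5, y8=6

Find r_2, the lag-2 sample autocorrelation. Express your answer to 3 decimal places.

Mean ȳ = (5 + 7 − 8 + 7 + 5 − 8 + 5 + 6)/8 = 2.3750
Deviations from mean: 2.6250, 4.6250, -10.3750, 4.6250, 2.6250, -10.3750, 2.6250, 3.6250
Σ(y_t−ȳ)(y_{t+2}−ȳ) = (-27.2344) + (21.3906) + (-27.2344) + (-47.9844) + (6.8906) + (-37.6094) = -111.7813
Denominator Σ(y_t−ȳ)² = 291.8750
r_2 = -111.7813 / 291.8750 = -0.383

-0.383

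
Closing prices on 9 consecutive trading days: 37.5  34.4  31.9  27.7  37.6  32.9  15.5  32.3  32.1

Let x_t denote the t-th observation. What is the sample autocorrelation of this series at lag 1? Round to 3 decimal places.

Mean x̄ = (37.5 + 34.4 + 31.9 + 27.7 + 37.6 + 32.9 + 15.5 + 32.3 + 32.1)/9 = 31.3222
Numerator Σ_{t=1}^{8}(x_t−x̄)(x_{t+1}−x̄) = -33.8094
Denominator Σ(x_t−x̄)² = 354.8956
r_1 = -33.8094 / 354.8956 = -0.095

-0.095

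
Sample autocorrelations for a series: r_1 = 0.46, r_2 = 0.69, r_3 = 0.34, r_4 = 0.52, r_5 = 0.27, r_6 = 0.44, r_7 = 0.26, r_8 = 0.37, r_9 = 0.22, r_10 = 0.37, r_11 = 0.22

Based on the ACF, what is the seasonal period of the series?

2

The largest autocorrelation is r_2 = 0.69, with a weaker echo at lag 4 (0.52); the remaining lags stay at or below 0.46.
The dominant spike at lag 2 indicates a seasonal period of 2.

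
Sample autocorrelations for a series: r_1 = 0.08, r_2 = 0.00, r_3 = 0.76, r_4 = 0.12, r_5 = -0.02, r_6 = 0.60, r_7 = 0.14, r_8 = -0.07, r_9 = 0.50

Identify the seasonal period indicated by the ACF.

The largest autocorrelation is r_3 = 0.76, with weaker echoes at lags 6 (0.60) and 9 (0.50); the remaining lags stay at or below 0.14.
The dominant spike at lag 3 indicates a seasonal period of 3.

3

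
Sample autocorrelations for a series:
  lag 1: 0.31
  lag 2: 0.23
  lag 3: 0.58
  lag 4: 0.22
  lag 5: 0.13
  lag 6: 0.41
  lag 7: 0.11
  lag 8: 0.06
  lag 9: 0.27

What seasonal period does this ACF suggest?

The largest autocorrelation is r_3 = 0.58, with a weaker echo at lag 6 (0.41); the remaining lags stay at or below 0.31. The elevated value at lag 1 (0.31), dropping to 0.23 at lag 2, reflects decaying short-term dependence rather than seasonality.
The dominant spike at lag 3 indicates a seasonal period of 3.

3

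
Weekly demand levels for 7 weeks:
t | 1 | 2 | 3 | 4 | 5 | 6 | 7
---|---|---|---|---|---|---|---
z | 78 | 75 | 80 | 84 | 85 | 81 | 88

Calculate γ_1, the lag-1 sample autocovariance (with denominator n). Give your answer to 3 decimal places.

Mean z̄ = (78 + 75 + 80 + 84 + 85 + 81 + 88)/7 = 81.5714
Deviations: -3.5714, -6.5714, -1.5714, 2.4286, 3.4286, -0.5714, 6.4286
Σ_{t=1}^{6}(z_t−z̄)(z_{t+1}−z̄) = 32.6735
γ_1 = 32.6735 / 7 = 4.668

4.668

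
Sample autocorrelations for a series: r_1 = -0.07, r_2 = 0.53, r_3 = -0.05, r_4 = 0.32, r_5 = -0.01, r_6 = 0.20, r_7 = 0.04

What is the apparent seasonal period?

The largest autocorrelation is r_2 = 0.53, with weaker echoes at lags 4 (0.32) and 6 (0.20); the remaining lags stay at or below 0.04.
The dominant spike at lag 2 indicates a seasonal period of 2.

2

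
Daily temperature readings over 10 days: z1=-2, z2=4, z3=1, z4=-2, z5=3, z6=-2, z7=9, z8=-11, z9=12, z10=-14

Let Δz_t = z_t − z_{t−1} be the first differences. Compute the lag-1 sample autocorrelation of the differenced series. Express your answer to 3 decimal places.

First differences Δz: 6, -3, -3, 5, -5, 11, -20, 23, -26
Mean of differences = -1.3333
Numerator Σ(Δz_t−Δz̄)(Δz_{t+1}−Δz̄) = -1373.1111
Denominator Σ(Δz_t−Δz̄)² = 1814.0000
r_1(Δz) = -1373.1111 / 1814.0000 = -0.757

-0.757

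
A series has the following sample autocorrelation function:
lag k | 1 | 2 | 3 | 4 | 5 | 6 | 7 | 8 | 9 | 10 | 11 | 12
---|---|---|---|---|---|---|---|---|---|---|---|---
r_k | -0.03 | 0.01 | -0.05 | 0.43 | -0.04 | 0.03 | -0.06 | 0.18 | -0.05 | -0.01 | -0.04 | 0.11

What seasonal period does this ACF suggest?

4

The largest autocorrelation is r_4 = 0.43, with a weaker echo at lag 8 (0.18); the remaining lags stay at or below 0.11.
The dominant spike at lag 4 indicates a seasonal period of 4.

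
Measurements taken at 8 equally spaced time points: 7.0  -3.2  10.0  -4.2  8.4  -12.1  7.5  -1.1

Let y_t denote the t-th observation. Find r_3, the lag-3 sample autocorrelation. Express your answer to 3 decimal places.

-0.536

Mean ȳ = (7.0 − 3.2 + 10.0 − 4.2 + 8.4 − 12.1 + 7.5 − 1.1)/8 = 1.5375
Deviations from mean: 5.4625, -4.7375, 8.4625, -5.7375, 6.8625, -13.6375, 5.9625, -2.6375
Numerator Σ_{t=1}^{5}(y_t−ȳ)(y_{t+3}−ȳ) = -231.5692
Denominator Σ(y_t−ȳ)² = 432.3988
r_3 = -231.5692 / 432.3988 = -0.536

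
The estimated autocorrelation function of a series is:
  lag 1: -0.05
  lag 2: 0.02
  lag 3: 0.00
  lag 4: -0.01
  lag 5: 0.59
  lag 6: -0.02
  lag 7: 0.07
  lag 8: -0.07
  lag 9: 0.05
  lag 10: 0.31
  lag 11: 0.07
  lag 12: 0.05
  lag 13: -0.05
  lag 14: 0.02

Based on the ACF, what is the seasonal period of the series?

The largest autocorrelation is r_5 = 0.59, with a weaker echo at lag 10 (0.31); the remaining lags stay at or below 0.07.
The dominant spike at lag 5 indicates a seasonal period of 5.

5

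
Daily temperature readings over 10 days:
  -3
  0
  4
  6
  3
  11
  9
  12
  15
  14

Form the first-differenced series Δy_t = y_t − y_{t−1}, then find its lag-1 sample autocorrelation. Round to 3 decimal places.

-0.623

First differences Δy: 3, 4, 2, -3, 8, -2, 3, 3, -1
Mean of differences = 1.8889
Numerator Σ(Δy_t−Δȳ)(Δy_{t+1}−Δȳ) = -57.9012
Denominator Σ(Δy_t−Δȳ)² = 92.8889
r_1(Δy) = -57.9012 / 92.8889 = -0.623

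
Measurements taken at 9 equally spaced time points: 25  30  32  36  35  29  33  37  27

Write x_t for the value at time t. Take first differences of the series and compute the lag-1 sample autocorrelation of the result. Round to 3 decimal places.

First differences Δx: 5, 2, 4, -1, -6, 4, 4, -10
Mean of differences = 0.2500
Numerator Σ(Δx_t−Δx̄)(Δx_{t+1}−Δx̄) = -29.8125
Denominator Σ(Δx_t−Δx̄)² = 213.5000
r_1(Δx) = -29.8125 / 213.5000 = -0.140

-0.140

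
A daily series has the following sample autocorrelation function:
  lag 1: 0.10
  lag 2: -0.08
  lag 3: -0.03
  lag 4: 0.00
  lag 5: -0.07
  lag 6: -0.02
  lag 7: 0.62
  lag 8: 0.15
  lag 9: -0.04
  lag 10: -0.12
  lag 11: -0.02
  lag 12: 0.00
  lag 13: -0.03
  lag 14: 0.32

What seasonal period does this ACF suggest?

7

The largest autocorrelation is r_7 = 0.62, with a weaker echo at lag 14 (0.32); the remaining lags stay at or below 0.15.
The dominant spike at lag 7 indicates a seasonal period of 7.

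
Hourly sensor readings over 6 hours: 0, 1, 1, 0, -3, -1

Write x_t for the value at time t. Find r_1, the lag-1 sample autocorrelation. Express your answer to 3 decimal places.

0.314

Mean x̄ = (0 + 1 + 1 + 0 − 3 − 1)/6 = -0.3333
Deviations from mean: 0.3333, 1.3333, 1.3333, 0.3333, -2.6667, -0.6667
Numerator Σ_{t=1}^{5}(x_t−x̄)(x_{t+1}−x̄) = 3.5556
Denominator Σ(x_t−x̄)² = 11.3333
r_1 = 3.5556 / 11.3333 = 0.314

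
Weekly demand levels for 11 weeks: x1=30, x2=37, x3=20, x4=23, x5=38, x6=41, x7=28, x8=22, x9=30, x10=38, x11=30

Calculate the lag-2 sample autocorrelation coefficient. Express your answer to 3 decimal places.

-0.724

Mean x̄ = (30 + 37 + 20 + 23 + 38 + 41 + 28 + 22 + 30 + 38 + 30)/11 = 30.6364
Numerator Σ_{t=1}^{9}(x_t−x̄)(x_{t+2}−x̄) = -369.7190
Denominator Σ(x_t−x̄)² = 510.5455
r_2 = -369.7190 / 510.5455 = -0.724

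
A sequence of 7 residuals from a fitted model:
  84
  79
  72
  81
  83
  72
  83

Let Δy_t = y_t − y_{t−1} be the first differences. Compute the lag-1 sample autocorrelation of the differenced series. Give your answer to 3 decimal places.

-0.385

First differences Δy: -5, -7, 9, 2, -11, 11
Mean of differences = -0.1667
Numerator Σ(Δy_t−Δȳ)(Δy_{t+1}−Δȳ) = -154.1944
Denominator Σ(Δy_t−Δȳ)² = 400.8333
r_1(Δy) = -154.1944 / 400.8333 = -0.385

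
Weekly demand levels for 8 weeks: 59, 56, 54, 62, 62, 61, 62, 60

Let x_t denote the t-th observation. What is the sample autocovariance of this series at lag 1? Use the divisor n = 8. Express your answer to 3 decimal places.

Mean x̄ = (59 + 56 + 54 + 62 + 62 + 61 + 62 + 60)/8 = 59.5000
Σ_{t=1}^{7}(x_t−x̄)(x_{t+1}−x̄) = 22.2500
γ_1 = 22.2500 / 8 = 2.781

2.781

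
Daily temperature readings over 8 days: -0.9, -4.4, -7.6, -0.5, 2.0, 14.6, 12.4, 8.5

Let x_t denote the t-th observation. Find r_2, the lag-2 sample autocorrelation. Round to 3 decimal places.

0.204

Mean x̄ = (-0.9 − 4.4 − 7.6 − 0.5 + 2.0 + 14.6 + 12.4 + 8.5)/8 = 3.0125
Deviations from mean: -3.9125, -7.4125, -10.6125, -3.5125, -1.0125, 11.5875, 9.3875, 5.4875
Numerator Σ_{t=1}^{6}(x_t−x̄)(x_{t+2}−x̄) = 91.6834
Denominator Σ(x_t−x̄)² = 448.7488
r_2 = 91.6834 / 448.7488 = 0.204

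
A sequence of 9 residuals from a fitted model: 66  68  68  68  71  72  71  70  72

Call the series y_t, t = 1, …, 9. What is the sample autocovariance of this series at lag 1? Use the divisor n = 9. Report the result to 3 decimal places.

Mean ȳ = (66 + 68 + 68 + 68 + 71 + 72 + 71 + 70 + 72)/9 = 69.5556
Σ_{t=1}^{8}(y_t−ȳ)(y_{t+1}−ȳ) = 16.9136
γ_1 = 16.9136 / 9 = 1.879

1.879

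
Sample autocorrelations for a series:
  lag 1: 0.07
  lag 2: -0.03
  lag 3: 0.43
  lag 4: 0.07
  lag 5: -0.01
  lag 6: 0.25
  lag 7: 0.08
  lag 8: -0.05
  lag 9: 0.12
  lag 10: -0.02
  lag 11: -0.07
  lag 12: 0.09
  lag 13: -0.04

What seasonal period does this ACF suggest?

3

The largest autocorrelation is r_3 = 0.43, with a weaker echo at lag 6 (0.25); the remaining lags stay at or below 0.12.
The dominant spike at lag 3 indicates a seasonal period of 3.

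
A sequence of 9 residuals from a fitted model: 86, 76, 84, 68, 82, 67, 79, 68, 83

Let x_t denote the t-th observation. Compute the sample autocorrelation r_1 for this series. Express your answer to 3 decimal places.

-0.581

Mean x̄ = (86 + 76 + 84 + 68 + 82 + 67 + 79 + 68 + 83)/9 = 77.0000
Numerator Σ_{t=1}^{8}(x_t−x̄)(x_{t+1}−x̄) = -266.0000
Denominator Σ(x_t−x̄)² = 458.0000
r_1 = -266.0000 / 458.0000 = -0.581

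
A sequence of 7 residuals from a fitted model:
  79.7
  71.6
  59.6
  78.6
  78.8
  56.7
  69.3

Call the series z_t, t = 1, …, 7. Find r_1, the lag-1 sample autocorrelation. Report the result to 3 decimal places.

Mean z̄ = (79.7 + 71.6 + 59.6 + 78.6 + 78.8 + 56.7 + 69.3)/7 = 70.6143
Deviations from mean: 9.0857, 0.9857, -11.0143, 7.9857, 8.1857, -13.9143, -1.3143
Numerator Σ_{t=1}^{6}(z_t−z̄)(z_{t+1}−z̄) = -120.1002
Denominator Σ(z_t−z̄)² = 530.9486
r_1 = -120.1002 / 530.9486 = -0.226

-0.226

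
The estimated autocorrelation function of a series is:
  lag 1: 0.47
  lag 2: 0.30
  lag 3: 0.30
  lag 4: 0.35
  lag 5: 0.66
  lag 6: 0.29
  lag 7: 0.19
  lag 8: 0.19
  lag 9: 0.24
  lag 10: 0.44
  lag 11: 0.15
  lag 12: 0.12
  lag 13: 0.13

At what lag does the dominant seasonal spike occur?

The largest autocorrelation is r_5 = 0.66; the remaining lags stay at or below 0.47. The elevated value at lag 1 (0.47), dropping to 0.30 at lag 2, reflects decaying short-term dependence rather than seasonality.
The dominant spike at lag 5 indicates a seasonal period of 5.

5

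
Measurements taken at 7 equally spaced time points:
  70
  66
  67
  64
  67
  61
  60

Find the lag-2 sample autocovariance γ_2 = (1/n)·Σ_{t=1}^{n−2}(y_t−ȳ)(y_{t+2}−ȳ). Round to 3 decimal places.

Mean ȳ = (70 + 66 + 67 + 64 + 67 + 61 + 60)/7 = 65.0000
Σ_{t=1}^{5}(y_t−ȳ)(y_{t+2}−ȳ) = 7.0000
γ_2 = 7.0000 / 7 = 1.000

1.000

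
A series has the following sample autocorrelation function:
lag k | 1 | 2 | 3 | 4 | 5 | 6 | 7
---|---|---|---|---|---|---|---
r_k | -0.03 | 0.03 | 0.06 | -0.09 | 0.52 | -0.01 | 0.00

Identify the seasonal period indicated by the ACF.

The largest autocorrelation is r_5 = 0.52; the remaining lags stay at or below 0.06.
The dominant spike at lag 5 indicates a seasonal period of 5.

5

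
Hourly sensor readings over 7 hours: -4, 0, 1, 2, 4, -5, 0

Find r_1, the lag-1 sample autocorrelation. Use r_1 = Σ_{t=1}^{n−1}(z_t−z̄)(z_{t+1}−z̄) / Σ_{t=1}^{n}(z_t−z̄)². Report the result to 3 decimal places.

-0.155

Mean z̄ = (-4 + 0 + 1 + 2 + 4 − 5 + 0)/7 = -0.2857
Deviations from mean: -3.7143, 0.2857, 1.2857, 2.2857, 4.2857, -4.7143, 0.2857
Σ(z_t−z̄)(z_{t+1}−z̄) = (-1.0612) + (0.3673) + (2.9388) + (9.7959) + (-20.2041) + (-1.3469) = -9.5102
Denominator Σ(z_t−z̄)² = 61.4286
r_1 = -9.5102 / 61.4286 = -0.155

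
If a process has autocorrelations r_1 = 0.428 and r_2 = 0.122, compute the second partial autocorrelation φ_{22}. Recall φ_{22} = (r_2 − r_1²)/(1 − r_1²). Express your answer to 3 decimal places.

-0.075

φ_{22} = (r_2 − r_1²) / (1 − r_1²)
r_1² = (0.428)² = 0.183184
Numerator = 0.122 − 0.1832 = -0.0612; denominator = 1 − 0.1832 = 0.8168
φ_{22} = -0.0612 / 0.8168 = -0.075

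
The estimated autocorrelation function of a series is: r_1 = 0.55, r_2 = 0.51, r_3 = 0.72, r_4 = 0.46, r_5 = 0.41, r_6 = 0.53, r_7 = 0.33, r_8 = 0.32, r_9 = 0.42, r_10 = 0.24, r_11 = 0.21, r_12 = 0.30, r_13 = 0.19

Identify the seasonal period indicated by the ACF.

The largest autocorrelation is r_3 = 0.72; the remaining lags stay at or below 0.55. The elevated value at lag 1 (0.55), dropping to 0.51 at lag 2, reflects decaying short-term dependence rather than seasonality.
The dominant spike at lag 3 indicates a seasonal period of 3.

3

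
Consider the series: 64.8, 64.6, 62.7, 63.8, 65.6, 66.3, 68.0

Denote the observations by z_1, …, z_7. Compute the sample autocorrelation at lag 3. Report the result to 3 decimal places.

-0.363

Mean z̄ = (64.8 + 64.6 + 62.7 + 63.8 + 65.6 + 66.3 + 68.0)/7 = 65.1143
Deviations from mean: -0.3143, -0.5143, -2.4143, -1.3143, 0.4857, 1.1857, 2.8857
Σ(z_t−z̄)(z_{t+3}−z̄) = (0.4131) + (-0.2498) + (-2.8627) + (-3.7927) = -6.4920
Denominator Σ(z_t−z̄)² = 17.8886
r_3 = -6.4920 / 17.8886 = -0.363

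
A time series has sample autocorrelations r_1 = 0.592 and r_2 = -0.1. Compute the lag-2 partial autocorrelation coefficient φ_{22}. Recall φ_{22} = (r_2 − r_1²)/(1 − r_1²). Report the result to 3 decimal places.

-0.694

φ_{22} = (r_2 − r_1²) / (1 − r_1²)
r_1² = (0.592)² = 0.350464
Numerator = -0.1 − 0.3505 = -0.4505; denominator = 1 − 0.3505 = 0.6495
φ_{22} = -0.4505 / 0.6495 = -0.694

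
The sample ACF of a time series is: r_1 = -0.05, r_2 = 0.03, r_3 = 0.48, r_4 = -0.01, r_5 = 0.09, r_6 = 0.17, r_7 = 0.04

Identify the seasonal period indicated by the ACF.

3

The largest autocorrelation is r_3 = 0.48, with a weaker echo at lag 6 (0.17); the remaining lags stay at or below 0.09.
The dominant spike at lag 3 indicates a seasonal period of 3.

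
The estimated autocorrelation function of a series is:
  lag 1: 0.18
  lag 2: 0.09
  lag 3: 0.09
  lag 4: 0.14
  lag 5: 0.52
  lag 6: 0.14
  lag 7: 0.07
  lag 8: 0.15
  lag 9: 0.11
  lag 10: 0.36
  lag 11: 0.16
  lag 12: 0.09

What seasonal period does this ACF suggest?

5

The largest autocorrelation is r_5 = 0.52, with a weaker echo at lag 10 (0.36); the remaining lags stay at or below 0.18.
The dominant spike at lag 5 indicates a seasonal period of 5.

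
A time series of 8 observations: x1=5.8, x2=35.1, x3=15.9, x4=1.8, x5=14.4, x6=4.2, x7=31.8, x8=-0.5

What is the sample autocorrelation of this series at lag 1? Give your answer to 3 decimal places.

-0.458

Mean x̄ = (5.8 + 35.1 + 15.9 + 1.8 + 14.4 + 4.2 + 31.8 − 0.5)/8 = 13.5625
Deviations from mean: -7.7625, 21.5375, 2.3375, -11.7625, 0.8375, -9.3625, 18.2375, -14.0625
Σ(x_t−x̄)(x_{t+1}−x̄) = (-167.1848) + (50.3439) + (-27.4948) + (-9.8511) + (-7.8411) + (-170.7486) + (-256.4648) = -589.2414
Denominator Σ(x_t−x̄)² = 1286.6588
r_1 = -589.2414 / 1286.6588 = -0.458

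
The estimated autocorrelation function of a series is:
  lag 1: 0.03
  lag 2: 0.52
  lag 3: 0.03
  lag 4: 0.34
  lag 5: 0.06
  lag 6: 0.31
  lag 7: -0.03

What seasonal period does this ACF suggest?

The largest autocorrelation is r_2 = 0.52, with weaker echoes at lags 4 (0.34) and 6 (0.31); the remaining lags stay at or below 0.06.
The dominant spike at lag 2 indicates a seasonal period of 2.

2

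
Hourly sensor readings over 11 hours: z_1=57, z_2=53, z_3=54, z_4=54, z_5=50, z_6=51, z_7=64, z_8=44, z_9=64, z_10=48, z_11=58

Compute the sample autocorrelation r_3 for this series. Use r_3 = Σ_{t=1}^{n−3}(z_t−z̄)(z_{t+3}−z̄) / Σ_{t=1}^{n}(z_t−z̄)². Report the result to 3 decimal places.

Mean z̄ = (57 + 53 + 54 + 54 + 50 + 51 + 64 + 44 + 64 + 48 + 58)/11 = 54.2727
Numerator Σ_{t=1}^{8}(z_t−z̄)(z_{t+3}−z̄) = -84.3140
Denominator Σ(z_t−z̄)² = 386.1818
r_3 = -84.3140 / 386.1818 = -0.218

-0.218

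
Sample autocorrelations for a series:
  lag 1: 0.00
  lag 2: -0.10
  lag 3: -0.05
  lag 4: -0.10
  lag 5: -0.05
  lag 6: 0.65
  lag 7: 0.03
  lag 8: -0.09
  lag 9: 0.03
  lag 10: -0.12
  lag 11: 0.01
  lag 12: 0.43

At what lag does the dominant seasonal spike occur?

6

The largest autocorrelation is r_6 = 0.65, with a weaker echo at lag 12 (0.43); the remaining lags stay at or below 0.03.
The dominant spike at lag 6 indicates a seasonal period of 6.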